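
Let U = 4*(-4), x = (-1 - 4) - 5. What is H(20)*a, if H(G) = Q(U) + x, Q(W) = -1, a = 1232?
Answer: -13552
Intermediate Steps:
x = -10 (x = -5 - 5 = -10)
U = -16
H(G) = -11 (H(G) = -1 - 10 = -11)
H(20)*a = -11*1232 = -13552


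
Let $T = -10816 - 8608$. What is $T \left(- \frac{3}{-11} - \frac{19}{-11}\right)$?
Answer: $-38848$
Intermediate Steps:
$T = -19424$
$T \left(- \frac{3}{-11} - \frac{19}{-11}\right) = - 19424 \left(- \frac{3}{-11} - \frac{19}{-11}\right) = - 19424 \left(\left(-3\right) \left(- \frac{1}{11}\right) - - \frac{19}{11}\right) = - 19424 \left(\frac{3}{11} + \frac{19}{11}\right) = \left(-19424\right) 2 = -38848$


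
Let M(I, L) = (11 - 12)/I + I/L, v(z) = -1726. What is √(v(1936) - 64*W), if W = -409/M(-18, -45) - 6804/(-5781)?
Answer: √206677159202/1927 ≈ 235.92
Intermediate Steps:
M(I, L) = -1/I + I/L
W = -1727802/1927 (W = -409/(-1/(-18) - 18/(-45)) - 6804/(-5781) = -409/(-1*(-1/18) - 18*(-1/45)) - 6804*(-1/5781) = -409/(1/18 + ⅖) + 2268/1927 = -409/41/90 + 2268/1927 = -409*90/41 + 2268/1927 = -36810/41 + 2268/1927 = -1727802/1927 ≈ -896.63)
√(v(1936) - 64*W) = √(-1726 - 64*(-1727802/1927)) = √(-1726 + 110579328/1927) = √(107253326/1927) = √206677159202/1927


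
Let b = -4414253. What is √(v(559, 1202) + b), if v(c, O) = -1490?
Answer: I*√4415743 ≈ 2101.4*I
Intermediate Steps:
√(v(559, 1202) + b) = √(-1490 - 4414253) = √(-4415743) = I*√4415743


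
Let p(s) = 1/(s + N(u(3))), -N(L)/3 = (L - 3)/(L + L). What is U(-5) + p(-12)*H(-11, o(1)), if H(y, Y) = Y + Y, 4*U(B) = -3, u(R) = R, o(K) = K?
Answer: -11/12 ≈ -0.91667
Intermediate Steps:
U(B) = -¾ (U(B) = (¼)*(-3) = -¾)
N(L) = -3*(-3 + L)/(2*L) (N(L) = -3*(L - 3)/(L + L) = -3*(-3 + L)/(2*L))
p(s) = 1/s (p(s) = 1/(s + (3/2)*(3 - 1*3)/3) = 1/(s + (3/2)*(⅓)*(3 - 3)) = 1/(s + (3/2)*(⅓)*0) = 1/(s + 0) = 1/s)
H(y, Y) = 2*Y
U(-5) + p(-12)*H(-11, o(1)) = -¾ + (2*1)/(-12) = -¾ - 1/12*2 = -¾ - ⅙ = -11/12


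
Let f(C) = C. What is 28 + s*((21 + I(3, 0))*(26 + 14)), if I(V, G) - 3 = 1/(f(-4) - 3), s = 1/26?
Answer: 5888/91 ≈ 64.703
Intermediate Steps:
s = 1/26 ≈ 0.038462
I(V, G) = 20/7 (I(V, G) = 3 + 1/(-4 - 3) = 3 + 1/(-7) = 3 - ⅐ = 20/7)
28 + s*((21 + I(3, 0))*(26 + 14)) = 28 + ((21 + 20/7)*(26 + 14))/26 = 28 + ((167/7)*40)/26 = 28 + (1/26)*(6680/7) = 28 + 3340/91 = 5888/91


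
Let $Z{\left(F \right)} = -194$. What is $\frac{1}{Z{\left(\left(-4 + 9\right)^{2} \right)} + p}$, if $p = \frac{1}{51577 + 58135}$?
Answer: $- \frac{109712}{21284127} \approx -0.0051546$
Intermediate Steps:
$p = \frac{1}{109712} \approx 9.1148 \cdot 10^{-6}$
$\frac{1}{Z{\left(\left(-4 + 9\right)^{2} \right)} + p} = \frac{1}{-194 + \frac{1}{109712}} = \frac{1}{- \frac{21284127}{109712}} = - \frac{109712}{21284127}$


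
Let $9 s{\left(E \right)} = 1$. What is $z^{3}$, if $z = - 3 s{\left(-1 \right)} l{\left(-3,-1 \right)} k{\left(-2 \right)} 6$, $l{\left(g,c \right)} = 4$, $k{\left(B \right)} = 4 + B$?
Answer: $-4096$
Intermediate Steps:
$s{\left(E \right)} = \frac{1}{9}$ ($s{\left(E \right)} = \frac{1}{9} \cdot 1 = \frac{1}{9}$)
$z = -16$ ($z = \left(-3\right) \frac{1}{9} \cdot 4 \left(4 - 2\right) 6 = - \frac{4 \cdot 2 \cdot 6}{3} = - \frac{8 \cdot 6}{3} = \left(- \frac{1}{3}\right) 48 = -16$)
$z^{3} = \left(-16\right)^{3} = -4096$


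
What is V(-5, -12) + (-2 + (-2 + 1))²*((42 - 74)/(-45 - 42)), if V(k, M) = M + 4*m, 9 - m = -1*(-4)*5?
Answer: -1528/29 ≈ -52.690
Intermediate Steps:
m = -11 (m = 9 - (-1*(-4))*5 = 9 - 4*5 = 9 - 1*20 = 9 - 20 = -11)
V(k, M) = -44 + M (V(k, M) = M + 4*(-11) = M - 44 = -44 + M)
V(-5, -12) + (-2 + (-2 + 1))²*((42 - 74)/(-45 - 42)) = (-44 - 12) + (-2 + (-2 + 1))²*((42 - 74)/(-45 - 42)) = -56 + (-2 - 1)²*(-32/(-87)) = -56 + (-3)²*(-32*(-1/87)) = -56 + 9*(32/87) = -56 + 96/29 = -1528/29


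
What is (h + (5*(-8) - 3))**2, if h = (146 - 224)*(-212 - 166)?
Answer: 866772481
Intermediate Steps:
h = 29484 (h = -78*(-378) = 29484)
(h + (5*(-8) - 3))**2 = (29484 + (5*(-8) - 3))**2 = (29484 + (-40 - 3))**2 = (29484 - 43)**2 = 29441**2 = 866772481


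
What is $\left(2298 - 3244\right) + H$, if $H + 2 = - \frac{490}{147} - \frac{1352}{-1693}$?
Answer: $- \frac{4827766}{5079} \approx -950.54$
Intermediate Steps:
$H = - \frac{23032}{5079}$ ($H = -2 - \left(- \frac{1352}{1693} + \frac{10}{3}\right) = -2 - \frac{12874}{5079} = - \frac{23032}{5079} \approx -4.5348$)
$\left(2298 - 3244\right) + H = \left(2298 - 3244\right) - \frac{23032}{5079} = -946 - \frac{23032}{5079} = - \frac{4827766}{5079}$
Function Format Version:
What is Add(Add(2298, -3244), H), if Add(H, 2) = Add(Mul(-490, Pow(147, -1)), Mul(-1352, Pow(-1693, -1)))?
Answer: Rational(-4827766, 5079) ≈ -950.54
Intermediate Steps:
H = Rational(-23032, 5079) (H = Add(-2, Add(Mul(-490, Pow(147, -1)), Mul(-1352, Pow(-1693, -1)))) = Add(-2, Add(Mul(-490, Rational(1, 147)), Mul(-1352, Rational(-1, 1693)))) = Add(-2, Add(Rational(-10, 3), Rational(1352, 1693))) = Add(-2, Rational(-12874, 5079)) = Rational(-23032, 5079) ≈ -4.5348)
Add(Add(2298, -3244), H) = Add(Add(2298, -3244), Rational(-23032, 5079)) = Add(-946, Rational(-23032, 5079)) = Rational(-4827766, 5079)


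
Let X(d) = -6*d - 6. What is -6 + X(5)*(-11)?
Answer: 390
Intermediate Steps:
X(d) = -6 - 6*d
-6 + X(5)*(-11) = -6 + (-6 - 6*5)*(-11) = -6 + (-6 - 30)*(-11) = -6 - 36*(-11) = -6 + 396 = 390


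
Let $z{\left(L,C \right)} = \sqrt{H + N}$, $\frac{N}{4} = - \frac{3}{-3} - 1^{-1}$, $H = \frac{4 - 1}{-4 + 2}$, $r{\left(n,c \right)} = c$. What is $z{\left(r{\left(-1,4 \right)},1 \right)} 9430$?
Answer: $4715 i \sqrt{6} \approx 11549.0 i$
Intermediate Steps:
$H = - \frac{3}{2}$ ($H = \frac{3}{-2} = 3 \left(- \frac{1}{2}\right) = - \frac{3}{2} \approx -1.5$)
$N = 0$ ($N = 4 \left(- \frac{3}{-3} - 1^{-1}\right) = 4 \left(\left(-3\right) \left(- \frac{1}{3}\right) - 1\right) = 4 \left(1 - 1\right) = 4 \cdot 0 = 0$)
$z{\left(L,C \right)} = \frac{i \sqrt{6}}{2}$ ($z{\left(L,C \right)} = \sqrt{- \frac{3}{2} + 0} = \sqrt{- \frac{3}{2}} = \frac{i \sqrt{6}}{2}$)
$z{\left(r{\left(-1,4 \right)},1 \right)} 9430 = \frac{i \sqrt{6}}{2} \cdot 9430 = 4715 i \sqrt{6}$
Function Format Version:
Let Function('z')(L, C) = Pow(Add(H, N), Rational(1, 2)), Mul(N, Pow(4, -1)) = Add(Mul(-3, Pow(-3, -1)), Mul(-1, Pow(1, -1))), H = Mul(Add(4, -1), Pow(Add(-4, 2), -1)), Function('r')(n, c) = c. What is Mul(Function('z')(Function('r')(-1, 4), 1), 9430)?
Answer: Mul(4715, I, Pow(6, Rational(1, 2))) ≈ Mul(11549., I)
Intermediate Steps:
H = Rational(-3, 2) (H = Mul(3, Pow(-2, -1)) = Mul(3, Rational(-1, 2)) = Rational(-3, 2) ≈ -1.5000)
N = 0 (N = Mul(4, Add(Mul(-3, Pow(-3, -1)), Mul(-1, Pow(1, -1)))) = Mul(4, Add(Mul(-3, Rational(-1, 3)), Mul(-1, 1))) = Mul(4, Add(1, -1)) = Mul(4, 0) = 0)
Function('z')(L, C) = Mul(Rational(1, 2), I, Pow(6, Rational(1, 2))) (Function('z')(L, C) = Pow(Add(Rational(-3, 2), 0), Rational(1, 2)) = Pow(Rational(-3, 2), Rational(1, 2)) = Mul(Rational(1, 2), I, Pow(6, Rational(1, 2))))
Mul(Function('z')(Function('r')(-1, 4), 1), 9430) = Mul(Mul(Rational(1, 2), I, Pow(6, Rational(1, 2))), 9430) = Mul(4715, I, Pow(6, Rational(1, 2)))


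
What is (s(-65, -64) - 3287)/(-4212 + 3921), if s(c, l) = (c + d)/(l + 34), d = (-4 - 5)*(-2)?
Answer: 98563/8730 ≈ 11.290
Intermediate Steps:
d = 18 (d = -9*(-2) = 18)
s(c, l) = (18 + c)/(34 + l) (s(c, l) = (c + 18)/(l + 34) = (18 + c)/(34 + l))
(s(-65, -64) - 3287)/(-4212 + 3921) = ((18 - 65)/(34 - 64) - 3287)/(-4212 + 3921) = (-47/(-30) - 3287)/(-291) = (-1/30*(-47) - 3287)*(-1/291) = (47/30 - 3287)*(-1/291) = -98563/30*(-1/291) = 98563/8730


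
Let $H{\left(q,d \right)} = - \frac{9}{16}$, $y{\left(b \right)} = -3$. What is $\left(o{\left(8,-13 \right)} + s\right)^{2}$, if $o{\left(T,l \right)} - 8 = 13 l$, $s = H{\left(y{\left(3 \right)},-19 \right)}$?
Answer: $\frac{6682225}{256} \approx 26102.0$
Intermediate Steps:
$H{\left(q,d \right)} = - \frac{9}{16}$ ($H{\left(q,d \right)} = \left(-9\right) \frac{1}{16} = - \frac{9}{16}$)
$s = - \frac{9}{16} \approx -0.5625$
$o{\left(T,l \right)} = 8 + 13 l$
$\left(o{\left(8,-13 \right)} + s\right)^{2} = \left(\left(8 + 13 \left(-13\right)\right) - \frac{9}{16}\right)^{2} = \left(\left(8 - 169\right) - \frac{9}{16}\right)^{2} = \left(-161 - \frac{9}{16}\right)^{2} = \left(- \frac{2585}{16}\right)^{2} = \frac{6682225}{256}$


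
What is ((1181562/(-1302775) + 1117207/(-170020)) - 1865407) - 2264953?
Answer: -182973466456700133/44299561100 ≈ -4.1304e+6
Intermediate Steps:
((1181562/(-1302775) + 1117207/(-170020)) - 1865407) - 2264953 = ((1181562*(-1/1302775) + 1117207*(-1/170020)) - 1865407) - 2264953 = ((-1181562/1302775 - 1117207/170020) - 1865407) - 2264953 = (-331271704133/44299561100 - 1865407) - 2264953 = -82637042644571833/44299561100 - 2264953 = -182973466456700133/44299561100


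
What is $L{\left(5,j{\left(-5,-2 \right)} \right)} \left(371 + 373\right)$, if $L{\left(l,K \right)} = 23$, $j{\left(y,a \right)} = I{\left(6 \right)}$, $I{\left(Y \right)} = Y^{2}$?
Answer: $17112$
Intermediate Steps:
$j{\left(y,a \right)} = 36$ ($j{\left(y,a \right)} = 6^{2} = 36$)
$L{\left(5,j{\left(-5,-2 \right)} \right)} \left(371 + 373\right) = 23 \left(371 + 373\right) = 23 \cdot 744 = 17112$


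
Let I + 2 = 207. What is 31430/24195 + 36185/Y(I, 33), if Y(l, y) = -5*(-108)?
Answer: 11899577/174204 ≈ 68.308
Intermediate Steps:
I = 205 (I = -2 + 207 = 205)
Y(l, y) = 540
31430/24195 + 36185/Y(I, 33) = 31430/24195 + 36185/540 = 31430*(1/24195) + 36185*(1/540) = 6286/4839 + 7237/108 = 11899577/174204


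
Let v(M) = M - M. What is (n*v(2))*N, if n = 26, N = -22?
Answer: 0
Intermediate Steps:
v(M) = 0
(n*v(2))*N = (26*0)*(-22) = 0*(-22) = 0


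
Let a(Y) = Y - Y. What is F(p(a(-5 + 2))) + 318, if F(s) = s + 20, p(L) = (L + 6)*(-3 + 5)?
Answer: 350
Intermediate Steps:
a(Y) = 0
p(L) = 12 + 2*L (p(L) = (6 + L)*2 = 12 + 2*L)
F(s) = 20 + s
F(p(a(-5 + 2))) + 318 = (20 + (12 + 2*0)) + 318 = (20 + (12 + 0)) + 318 = (20 + 12) + 318 = 32 + 318 = 350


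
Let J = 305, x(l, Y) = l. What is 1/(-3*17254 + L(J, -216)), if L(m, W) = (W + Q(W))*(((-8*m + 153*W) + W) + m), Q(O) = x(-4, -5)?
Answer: 1/7736018 ≈ 1.2927e-7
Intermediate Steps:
Q(O) = -4
L(m, W) = (-4 + W)*(-7*m + 154*W) (L(m, W) = (W - 4)*(((-8*m + 153*W) + W) + m) = (-4 + W)*((-8*m + 154*W) + m) = (-4 + W)*(-7*m + 154*W))
1/(-3*17254 + L(J, -216)) = 1/(-3*17254 + (-616*(-216) + 28*305 + 154*(-216)² - 7*(-216)*305)) = 1/(-51762 + (133056 + 8540 + 154*46656 + 461160)) = 1/(-51762 + (133056 + 8540 + 7185024 + 461160)) = 1/(-51762 + 7787780) = 1/7736018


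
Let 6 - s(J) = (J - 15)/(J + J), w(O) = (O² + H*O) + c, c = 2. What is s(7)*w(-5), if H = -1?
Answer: 1472/7 ≈ 210.29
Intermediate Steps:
w(O) = 2 + O² - O (w(O) = (O² - O) + 2 = 2 + O² - O)
s(J) = 6 - (-15 + J)/(2*J) (s(J) = 6 - (J - 15)/(J + J) = 6 - (-15 + J)/(2*J))
s(7)*w(-5) = ((½)*(15 + 11*7)/7)*(2 + (-5)² - 1*(-5)) = ((½)*(⅐)*(15 + 77))*(2 + 25 + 5) = ((½)*(⅐)*92)*32 = (46/7)*32 = 1472/7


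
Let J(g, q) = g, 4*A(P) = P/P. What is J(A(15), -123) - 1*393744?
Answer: -1574975/4 ≈ -3.9374e+5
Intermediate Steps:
A(P) = ¼ (A(P) = (P/P)/4 = (¼)*1 = ¼)
J(A(15), -123) - 1*393744 = ¼ - 1*393744 = ¼ - 393744 = -1574975/4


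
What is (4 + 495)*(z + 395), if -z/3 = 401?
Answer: -403192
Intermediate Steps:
z = -1203 (z = -3*401 = -1203)
(4 + 495)*(z + 395) = (4 + 495)*(-1203 + 395) = 499*(-808) = -403192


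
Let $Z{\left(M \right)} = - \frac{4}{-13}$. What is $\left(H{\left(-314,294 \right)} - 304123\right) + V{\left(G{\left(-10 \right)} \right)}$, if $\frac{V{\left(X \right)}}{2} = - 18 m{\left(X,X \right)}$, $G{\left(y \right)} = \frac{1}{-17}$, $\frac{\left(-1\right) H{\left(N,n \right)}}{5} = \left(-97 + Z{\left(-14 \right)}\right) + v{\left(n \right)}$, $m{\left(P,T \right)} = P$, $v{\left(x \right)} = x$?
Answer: $- \frac{67428740}{221} \approx -3.0511 \cdot 10^{5}$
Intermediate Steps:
$Z{\left(M \right)} = \frac{4}{13}$ ($Z{\left(M \right)} = \left(-4\right) \left(- \frac{1}{13}\right) = \frac{4}{13}$)
$H{\left(N,n \right)} = \frac{6285}{13} - 5 n$ ($H{\left(N,n \right)} = - 5 \left(\left(-97 + \frac{4}{13}\right) + n\right) = - 5 \left(- \frac{1257}{13} + n\right) = \frac{6285}{13} - 5 n$)
$G{\left(y \right)} = - \frac{1}{17}$
$V{\left(X \right)} = - 36 X$ ($V{\left(X \right)} = 2 \left(- 18 X\right) = - 36 X$)
$\left(H{\left(-314,294 \right)} - 304123\right) + V{\left(G{\left(-10 \right)} \right)} = \left(\left(\frac{6285}{13} - 1470\right) - 304123\right) - - \frac{36}{17} = \left(\left(\frac{6285}{13} - 1470\right) - 304123\right) + \frac{36}{17} = \left(- \frac{12825}{13} - 304123\right) + \frac{36}{17} = - \frac{3966424}{13} + \frac{36}{17} = - \frac{67428740}{221}$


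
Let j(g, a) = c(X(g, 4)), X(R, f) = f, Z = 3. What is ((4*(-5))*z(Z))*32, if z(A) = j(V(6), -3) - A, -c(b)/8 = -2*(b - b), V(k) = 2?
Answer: 1920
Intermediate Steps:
c(b) = 0 (c(b) = -(-16)*(b - b) = -(-16)*0 = -8*0 = 0)
j(g, a) = 0
z(A) = -A (z(A) = 0 - A = -A)
((4*(-5))*z(Z))*32 = ((4*(-5))*(-1*3))*32 = -20*(-3)*32 = 60*32 = 1920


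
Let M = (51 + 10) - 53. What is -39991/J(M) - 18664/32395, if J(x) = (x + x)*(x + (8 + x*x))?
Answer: -263879673/8293120 ≈ -31.819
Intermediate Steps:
M = 8 (M = 61 - 53 = 8)
J(x) = 2*x*(8 + x + x²) (J(x) = (2*x)*(x + (8 + x²)) = (2*x)*(8 + x + x²) = 2*x*(8 + x + x²))
-39991/J(M) - 18664/32395 = -39991*1/(16*(8 + 8 + 8²)) - 18664/32395 = -39991*1/(16*(8 + 8 + 64)) - 18664*1/32395 = -39991/(2*8*80) - 18664/32395 = -39991/1280 - 18664/32395 = -263879673/8293120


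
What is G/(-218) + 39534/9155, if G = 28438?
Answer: -125865739/997895 ≈ -126.13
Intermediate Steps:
G/(-218) + 39534/9155 = 28438/(-218) + 39534/9155 = 28438*(-1/218) + 39534*(1/9155) = -14219/109 + 39534/9155 = -125865739/997895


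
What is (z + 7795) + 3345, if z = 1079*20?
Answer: 32720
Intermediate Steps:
z = 21580
(z + 7795) + 3345 = (21580 + 7795) + 3345 = 29375 + 3345 = 32720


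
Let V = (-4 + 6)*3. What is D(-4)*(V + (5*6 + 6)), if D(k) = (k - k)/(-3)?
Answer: 0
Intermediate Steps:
D(k) = 0 (D(k) = 0*(-1/3) = 0)
V = 6 (V = 2*3 = 6)
D(-4)*(V + (5*6 + 6)) = 0*(6 + (5*6 + 6)) = 0*(6 + (30 + 6)) = 0*(6 + 36) = 0*42 = 0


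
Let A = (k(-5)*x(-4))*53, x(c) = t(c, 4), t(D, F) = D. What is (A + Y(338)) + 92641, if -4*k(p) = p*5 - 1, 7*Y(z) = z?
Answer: 639179/7 ≈ 91311.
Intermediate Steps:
Y(z) = z/7
x(c) = c
k(p) = ¼ - 5*p/4 (k(p) = -(p*5 - 1)/4 = -(5*p - 1)/4 = -(-1 + 5*p)/4 = ¼ - 5*p/4)
A = -1378 (A = ((¼ - 5/4*(-5))*(-4))*53 = ((¼ + 25/4)*(-4))*53 = ((13/2)*(-4))*53 = -26*53 = -1378)
(A + Y(338)) + 92641 = (-1378 + (⅐)*338) + 92641 = (-1378 + 338/7) + 92641 = -9308/7 + 92641 = 639179/7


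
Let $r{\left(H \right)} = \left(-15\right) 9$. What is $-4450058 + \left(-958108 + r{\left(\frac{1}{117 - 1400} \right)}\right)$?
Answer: $-5408301$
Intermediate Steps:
$r{\left(H \right)} = -135$
$-4450058 + \left(-958108 + r{\left(\frac{1}{117 - 1400} \right)}\right) = -4450058 - 958243 = -5408301$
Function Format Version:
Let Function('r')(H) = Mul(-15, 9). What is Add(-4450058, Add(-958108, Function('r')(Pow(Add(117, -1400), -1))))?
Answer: -5408301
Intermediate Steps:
Function('r')(H) = -135
Add(-4450058, Add(-958108, Function('r')(Pow(Add(117, -1400), -1)))) = Add(-4450058, Add(-958108, -135)) = Add(-4450058, -958243) = -5408301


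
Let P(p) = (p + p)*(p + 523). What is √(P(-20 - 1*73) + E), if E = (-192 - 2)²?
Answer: 2*I*√10586 ≈ 205.78*I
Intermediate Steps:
P(p) = 2*p*(523 + p) (P(p) = (2*p)*(523 + p) = 2*p*(523 + p))
E = 37636 (E = (-194)² = 37636)
√(P(-20 - 1*73) + E) = √(2*(-20 - 1*73)*(523 + (-20 - 1*73)) + 37636) = √(2*(-20 - 73)*(523 + (-20 - 73)) + 37636) = √(2*(-93)*(523 - 93) + 37636) = √(2*(-93)*430 + 37636) = √(-79980 + 37636) = √(-42344) = 2*I*√10586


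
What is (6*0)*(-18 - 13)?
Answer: 0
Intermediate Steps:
(6*0)*(-18 - 13) = 0*(-31) = 0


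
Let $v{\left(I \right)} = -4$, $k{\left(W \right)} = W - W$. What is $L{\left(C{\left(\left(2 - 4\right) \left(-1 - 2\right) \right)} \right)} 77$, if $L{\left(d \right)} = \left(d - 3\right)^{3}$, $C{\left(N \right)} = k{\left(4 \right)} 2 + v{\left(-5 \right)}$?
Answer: $-26411$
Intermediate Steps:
$k{\left(W \right)} = 0$
$C{\left(N \right)} = -4$ ($C{\left(N \right)} = 0 \cdot 2 - 4 = 0 - 4 = -4$)
$L{\left(d \right)} = \left(-3 + d\right)^{3}$ ($L{\left(d \right)} = \left(d - 3\right)^{3} = \left(-3 + d\right)^{3}$)
$L{\left(C{\left(\left(2 - 4\right) \left(-1 - 2\right) \right)} \right)} 77 = \left(-3 - 4\right)^{3} \cdot 77 = \left(-7\right)^{3} \cdot 77 = \left(-343\right) 77 = -26411$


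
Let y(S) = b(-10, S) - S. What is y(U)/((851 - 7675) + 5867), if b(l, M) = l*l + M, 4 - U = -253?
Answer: -100/957 ≈ -0.10449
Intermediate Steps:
U = 257 (U = 4 - 1*(-253) = 4 + 253 = 257)
b(l, M) = M + l**2 (b(l, M) = l**2 + M = M + l**2)
y(S) = 100 (y(S) = (S + (-10)**2) - S = (S + 100) - S = (100 + S) - S = 100)
y(U)/((851 - 7675) + 5867) = 100/((851 - 7675) + 5867) = 100/(-6824 + 5867) = 100/(-957) = 100*(-1/957) = -100/957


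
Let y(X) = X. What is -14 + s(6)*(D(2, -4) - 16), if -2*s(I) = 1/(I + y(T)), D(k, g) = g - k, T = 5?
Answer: -13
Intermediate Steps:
s(I) = -1/(2*(5 + I)) (s(I) = -1/(2*(I + 5)) = -1/(2*(5 + I)))
-14 + s(6)*(D(2, -4) - 16) = -14 + (-1/(10 + 2*6))*((-4 - 1*2) - 16) = -14 + (-1/(10 + 12))*((-4 - 2) - 16) = -14 + (-1/22)*(-6 - 16) = -14 - 1*1/22*(-22) = -14 - 1/22*(-22) = -14 + 1 = -13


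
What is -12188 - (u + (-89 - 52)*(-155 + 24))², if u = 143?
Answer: -346493184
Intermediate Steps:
-12188 - (u + (-89 - 52)*(-155 + 24))² = -12188 - (143 + (-89 - 52)*(-155 + 24))² = -12188 - (143 - 141*(-131))² = -12188 - (143 + 18471)² = -12188 - 1*18614² = -12188 - 1*346480996 = -12188 - 346480996 = -346493184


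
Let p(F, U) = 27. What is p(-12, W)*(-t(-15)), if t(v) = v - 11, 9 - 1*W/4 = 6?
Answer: 702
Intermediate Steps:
W = 12 (W = 36 - 4*6 = 36 - 24 = 12)
t(v) = -11 + v
p(-12, W)*(-t(-15)) = 27*(-(-11 - 15)) = 27*(-1*(-26)) = 27*26 = 702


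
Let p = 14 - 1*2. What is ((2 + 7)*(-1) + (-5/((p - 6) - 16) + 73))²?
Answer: 16641/4 ≈ 4160.3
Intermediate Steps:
p = 12 (p = 14 - 2 = 12)
((2 + 7)*(-1) + (-5/((p - 6) - 16) + 73))² = ((2 + 7)*(-1) + (-5/((12 - 6) - 16) + 73))² = (9*(-1) + (-5/(6 - 16) + 73))² = (-9 + (-5/(-10) + 73))² = (-9 + (-5*(-⅒) + 73))² = (-9 + (½ + 73))² = (-9 + 147/2)² = (129/2)² = 16641/4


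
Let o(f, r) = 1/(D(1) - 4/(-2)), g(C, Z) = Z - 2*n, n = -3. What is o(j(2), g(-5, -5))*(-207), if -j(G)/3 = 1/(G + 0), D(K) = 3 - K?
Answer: -207/4 ≈ -51.750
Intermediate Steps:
g(C, Z) = 6 + Z (g(C, Z) = Z - 2*(-3) = Z + 6 = 6 + Z)
j(G) = -3/G (j(G) = -3/(G + 0) = -3/G)
o(f, r) = ¼ (o(f, r) = 1/((3 - 1*1) - 4/(-2)) = 1/((3 - 1) - 4*(-½)) = 1/(2 + 2) = 1/4 = ¼)
o(j(2), g(-5, -5))*(-207) = (¼)*(-207) = -207/4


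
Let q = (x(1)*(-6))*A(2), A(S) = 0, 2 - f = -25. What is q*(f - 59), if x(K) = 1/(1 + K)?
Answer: 0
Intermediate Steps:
f = 27 (f = 2 - 1*(-25) = 2 + 25 = 27)
q = 0 (q = (-6/(1 + 1))*0 = (-6/2)*0 = ((1/2)*(-6))*0 = -3*0 = 0)
q*(f - 59) = 0*(27 - 59) = 0*(-32) = 0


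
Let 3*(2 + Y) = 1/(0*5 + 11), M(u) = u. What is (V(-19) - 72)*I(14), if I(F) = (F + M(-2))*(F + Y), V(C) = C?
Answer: -144508/11 ≈ -13137.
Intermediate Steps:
Y = -65/33 (Y = -2 + 1/(3*(0*5 + 11)) = -2 + 1/(3*(0 + 11)) = -2 + (⅓)/11 = -2 + (⅓)*(1/11) = -2 + 1/33 = -65/33 ≈ -1.9697)
I(F) = (-2 + F)*(-65/33 + F) (I(F) = (F - 2)*(F - 65/33) = (-2 + F)*(-65/33 + F))
(V(-19) - 72)*I(14) = (-19 - 72)*(130/33 + 14² - 131/33*14) = -91*(130/33 + 196 - 1834/33) = -91*1588/11 = -144508/11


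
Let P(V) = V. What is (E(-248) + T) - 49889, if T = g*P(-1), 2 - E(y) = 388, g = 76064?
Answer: -126339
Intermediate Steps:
E(y) = -386 (E(y) = 2 - 1*388 = 2 - 388 = -386)
T = -76064 (T = 76064*(-1) = -76064)
(E(-248) + T) - 49889 = (-386 - 76064) - 49889 = -76450 - 49889 = -126339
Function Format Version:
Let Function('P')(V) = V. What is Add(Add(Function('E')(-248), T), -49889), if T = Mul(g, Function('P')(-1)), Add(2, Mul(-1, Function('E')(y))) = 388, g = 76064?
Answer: -126339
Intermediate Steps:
Function('E')(y) = -386 (Function('E')(y) = Add(2, Mul(-1, 388)) = Add(2, -388) = -386)
T = -76064 (T = Mul(76064, -1) = -76064)
Add(Add(Function('E')(-248), T), -49889) = Add(Add(-386, -76064), -49889) = Add(-76450, -49889) = -126339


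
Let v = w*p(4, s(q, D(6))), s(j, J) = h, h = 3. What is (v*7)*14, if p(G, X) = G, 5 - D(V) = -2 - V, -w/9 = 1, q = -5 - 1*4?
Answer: -3528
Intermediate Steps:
q = -9 (q = -5 - 4 = -9)
w = -9 (w = -9*1 = -9)
D(V) = 7 + V (D(V) = 5 - (-2 - V) = 5 + (2 + V) = 7 + V)
s(j, J) = 3
v = -36 (v = -9*4 = -36)
(v*7)*14 = -36*7*14 = -252*14 = -3528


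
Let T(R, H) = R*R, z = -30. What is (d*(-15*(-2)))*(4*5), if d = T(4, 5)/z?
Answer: -320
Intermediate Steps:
T(R, H) = R²
d = -8/15 (d = 4²/(-30) = 16*(-1/30) = -8/15 ≈ -0.53333)
(d*(-15*(-2)))*(4*5) = (-(-8)*(-2))*(4*5) = -8/15*30*20 = -16*20 = -320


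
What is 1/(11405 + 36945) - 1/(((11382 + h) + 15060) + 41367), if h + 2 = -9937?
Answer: 476/139900725 ≈ 3.4024e-6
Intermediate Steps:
h = -9939 (h = -2 - 9937 = -9939)
1/(11405 + 36945) - 1/(((11382 + h) + 15060) + 41367) = 1/(11405 + 36945) - 1/(((11382 - 9939) + 15060) + 41367) = 1/48350 - 1/((1443 + 15060) + 41367) = 1/48350 - 1/(16503 + 41367) = 1/48350 - 1/57870 = 476/139900725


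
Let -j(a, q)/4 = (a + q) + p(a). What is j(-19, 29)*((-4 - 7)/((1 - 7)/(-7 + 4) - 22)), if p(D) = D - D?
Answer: -22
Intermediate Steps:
p(D) = 0
j(a, q) = -4*a - 4*q (j(a, q) = -4*((a + q) + 0) = -4*(a + q) = -4*a - 4*q)
j(-19, 29)*((-4 - 7)/((1 - 7)/(-7 + 4) - 22)) = (-4*(-19) - 4*29)*((-4 - 7)/((1 - 7)/(-7 + 4) - 22)) = (76 - 116)*(-11/(-6/(-3) - 22)) = -(-440)/(-6*(-⅓) - 22) = -(-440)/(2 - 22) = -(-440)/(-20) = -(-440)*(-1)/20 = -40*11/20 = -22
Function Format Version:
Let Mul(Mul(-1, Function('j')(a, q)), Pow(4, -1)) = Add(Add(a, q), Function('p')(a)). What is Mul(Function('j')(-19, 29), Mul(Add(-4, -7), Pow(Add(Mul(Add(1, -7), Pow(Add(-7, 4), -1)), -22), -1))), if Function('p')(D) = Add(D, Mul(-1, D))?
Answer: -22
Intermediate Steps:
Function('p')(D) = 0
Function('j')(a, q) = Add(Mul(-4, a), Mul(-4, q)) (Function('j')(a, q) = Mul(-4, Add(Add(a, q), 0)) = Mul(-4, Add(a, q)) = Add(Mul(-4, a), Mul(-4, q)))
Mul(Function('j')(-19, 29), Mul(Add(-4, -7), Pow(Add(Mul(Add(1, -7), Pow(Add(-7, 4), -1)), -22), -1))) = Mul(Add(Mul(-4, -19), Mul(-4, 29)), Mul(Add(-4, -7), Pow(Add(Mul(Add(1, -7), Pow(Add(-7, 4), -1)), -22), -1))) = Mul(Add(76, -116), Mul(-11, Pow(Add(Mul(-6, Pow(-3, -1)), -22), -1))) = Mul(-40, Mul(-11, Pow(Add(Mul(-6, Rational(-1, 3)), -22), -1))) = Mul(-40, Mul(-11, Pow(Add(2, -22), -1))) = Mul(-40, Mul(-11, Pow(-20, -1))) = Mul(-40, Mul(-11, Rational(-1, 20))) = Mul(-40, Rational(11, 20)) = -22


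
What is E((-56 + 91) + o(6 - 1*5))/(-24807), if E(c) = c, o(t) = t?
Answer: -12/8269 ≈ -0.0014512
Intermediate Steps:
E((-56 + 91) + o(6 - 1*5))/(-24807) = ((-56 + 91) + (6 - 1*5))/(-24807) = (35 + (6 - 5))*(-1/24807) = (35 + 1)*(-1/24807) = 36*(-1/24807) = -12/8269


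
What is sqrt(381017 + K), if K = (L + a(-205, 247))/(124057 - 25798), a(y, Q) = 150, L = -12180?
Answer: sqrt(408739287992623)/32753 ≈ 617.27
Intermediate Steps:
K = -4010/32753 (K = (-12180 + 150)/(124057 - 25798) = -12030/98259 = -12030*1/98259 = -4010/32753 ≈ -0.12243)
sqrt(381017 + K) = sqrt(381017 - 4010/32753) = sqrt(12479445791/32753) = sqrt(408739287992623)/32753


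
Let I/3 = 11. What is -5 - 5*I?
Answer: -170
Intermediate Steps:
I = 33 (I = 3*11 = 33)
-5 - 5*I = -5 - 5*33 = -5 - 165 = -170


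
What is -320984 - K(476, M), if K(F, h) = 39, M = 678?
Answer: -321023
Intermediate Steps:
-320984 - K(476, M) = -320984 - 1*39 = -320984 - 39 = -321023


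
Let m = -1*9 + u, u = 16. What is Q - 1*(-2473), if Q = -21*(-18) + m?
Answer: 2858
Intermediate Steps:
m = 7 (m = -1*9 + 16 = -9 + 16 = 7)
Q = 385 (Q = -21*(-18) + 7 = 378 + 7 = 385)
Q - 1*(-2473) = 385 - 1*(-2473) = 385 + 2473 = 2858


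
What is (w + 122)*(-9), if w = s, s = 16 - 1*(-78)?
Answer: -1944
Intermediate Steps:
s = 94 (s = 16 + 78 = 94)
w = 94
(w + 122)*(-9) = (94 + 122)*(-9) = 216*(-9) = -1944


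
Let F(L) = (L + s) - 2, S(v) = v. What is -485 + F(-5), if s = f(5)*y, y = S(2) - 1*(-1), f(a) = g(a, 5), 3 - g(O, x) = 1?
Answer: -486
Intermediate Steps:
g(O, x) = 2 (g(O, x) = 3 - 1*1 = 3 - 1 = 2)
f(a) = 2
y = 3 (y = 2 - 1*(-1) = 2 + 1 = 3)
s = 6 (s = 2*3 = 6)
F(L) = 4 + L (F(L) = (L + 6) - 2 = (6 + L) - 2 = 4 + L)
-485 + F(-5) = -485 + (4 - 5) = -485 - 1 = -486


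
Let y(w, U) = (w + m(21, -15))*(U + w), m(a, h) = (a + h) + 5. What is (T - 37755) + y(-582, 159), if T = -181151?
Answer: 22627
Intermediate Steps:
m(a, h) = 5 + a + h
y(w, U) = (11 + w)*(U + w) (y(w, U) = (w + (5 + 21 - 15))*(U + w) = (w + 11)*(U + w) = (11 + w)*(U + w))
(T - 37755) + y(-582, 159) = (-181151 - 37755) + ((-582)² + 11*159 + 11*(-582) + 159*(-582)) = -218906 + (338724 + 1749 - 6402 - 92538) = -218906 + 241533 = 22627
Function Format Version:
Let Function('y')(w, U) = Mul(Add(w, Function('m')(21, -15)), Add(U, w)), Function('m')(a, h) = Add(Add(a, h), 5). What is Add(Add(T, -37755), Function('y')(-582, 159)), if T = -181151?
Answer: 22627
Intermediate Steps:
Function('m')(a, h) = Add(5, a, h)
Function('y')(w, U) = Mul(Add(11, w), Add(U, w)) (Function('y')(w, U) = Mul(Add(w, Add(5, 21, -15)), Add(U, w)) = Mul(Add(w, 11), Add(U, w)) = Mul(Add(11, w), Add(U, w)))
Add(Add(T, -37755), Function('y')(-582, 159)) = Add(Add(-181151, -37755), Add(Pow(-582, 2), Mul(11, 159), Mul(11, -582), Mul(159, -582))) = Add(-218906, Add(338724, 1749, -6402, -92538)) = Add(-218906, 241533) = 22627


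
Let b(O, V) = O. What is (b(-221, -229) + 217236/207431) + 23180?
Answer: 4762625565/207431 ≈ 22960.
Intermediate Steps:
(b(-221, -229) + 217236/207431) + 23180 = (-221 + 217236/207431) + 23180 = -45625015/207431 + 23180 = 4762625565/207431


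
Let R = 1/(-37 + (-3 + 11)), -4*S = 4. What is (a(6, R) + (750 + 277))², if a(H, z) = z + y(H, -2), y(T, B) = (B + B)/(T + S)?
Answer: 22139654436/21025 ≈ 1.0530e+6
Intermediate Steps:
S = -1 (S = -¼*4 = -1)
y(T, B) = 2*B/(-1 + T) (y(T, B) = (B + B)/(T - 1) = (2*B)/(-1 + T) = 2*B/(-1 + T))
R = -1/29 (R = 1/(-37 + 8) = 1/(-29) = -1/29 ≈ -0.034483)
a(H, z) = z - 4/(-1 + H) (a(H, z) = z + 2*(-2)/(-1 + H) = z - 4/(-1 + H))
(a(6, R) + (750 + 277))² = ((-4 - (-1 + 6)/29)/(-1 + 6) + (750 + 277))² = ((-4 - 1/29*5)/5 + 1027)² = ((-4 - 5/29)/5 + 1027)² = ((⅕)*(-121/29) + 1027)² = (-121/145 + 1027)² = (148794/145)² = 22139654436/21025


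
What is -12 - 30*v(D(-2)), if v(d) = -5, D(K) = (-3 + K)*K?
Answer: 138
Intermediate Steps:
D(K) = K*(-3 + K)
-12 - 30*v(D(-2)) = -12 - 30*(-5) = -12 + 150 = 138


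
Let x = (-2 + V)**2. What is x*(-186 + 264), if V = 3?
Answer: 78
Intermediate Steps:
x = 1 (x = (-2 + 3)**2 = 1**2 = 1)
x*(-186 + 264) = 1*(-186 + 264) = 1*78 = 78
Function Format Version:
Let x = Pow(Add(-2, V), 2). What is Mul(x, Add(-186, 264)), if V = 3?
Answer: 78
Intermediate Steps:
x = 1 (x = Pow(Add(-2, 3), 2) = Pow(1, 2) = 1)
Mul(x, Add(-186, 264)) = Mul(1, Add(-186, 264)) = Mul(1, 78) = 78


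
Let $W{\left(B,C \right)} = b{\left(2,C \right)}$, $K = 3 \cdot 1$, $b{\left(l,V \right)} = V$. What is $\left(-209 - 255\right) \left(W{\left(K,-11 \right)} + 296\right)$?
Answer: $-132240$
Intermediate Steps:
$K = 3$
$W{\left(B,C \right)} = C$
$\left(-209 - 255\right) \left(W{\left(K,-11 \right)} + 296\right) = \left(-209 - 255\right) \left(-11 + 296\right) = \left(-464\right) 285 = -132240$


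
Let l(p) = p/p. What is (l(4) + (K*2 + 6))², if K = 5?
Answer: 289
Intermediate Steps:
l(p) = 1
(l(4) + (K*2 + 6))² = (1 + (5*2 + 6))² = (1 + (10 + 6))² = (1 + 16)² = 17² = 289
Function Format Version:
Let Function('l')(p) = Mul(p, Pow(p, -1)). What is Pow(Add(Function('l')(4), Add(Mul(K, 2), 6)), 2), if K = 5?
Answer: 289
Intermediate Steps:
Function('l')(p) = 1
Pow(Add(Function('l')(4), Add(Mul(K, 2), 6)), 2) = Pow(Add(1, Add(Mul(5, 2), 6)), 2) = Pow(Add(1, Add(10, 6)), 2) = Pow(Add(1, 16), 2) = Pow(17, 2) = 289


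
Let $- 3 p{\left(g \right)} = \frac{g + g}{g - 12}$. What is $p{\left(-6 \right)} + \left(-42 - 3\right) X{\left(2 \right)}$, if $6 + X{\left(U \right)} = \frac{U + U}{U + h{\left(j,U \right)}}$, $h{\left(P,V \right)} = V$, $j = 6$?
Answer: $\frac{2023}{9} \approx 224.78$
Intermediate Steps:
$X{\left(U \right)} = -5$ ($X{\left(U \right)} = -6 + \frac{U + U}{U + U} = -6 + \frac{2 U}{2 U} = -6 + 2 U \frac{1}{2 U} = -6 + 1 = -5$)
$p{\left(g \right)} = - \frac{2 g}{3 \left(-12 + g\right)}$ ($p{\left(g \right)} = - \frac{\left(g + g\right) \frac{1}{g - 12}}{3} = - \frac{2 g \frac{1}{-12 + g}}{3} = - \frac{2 g}{3 \left(-12 + g\right)}$)
$p{\left(-6 \right)} + \left(-42 - 3\right) X{\left(2 \right)} = \left(-2\right) \left(-6\right) \frac{1}{-36 + 3 \left(-6\right)} + \left(-42 - 3\right) \left(-5\right) = \left(-2\right) \left(-6\right) \frac{1}{-36 - 18} - -225 = \left(-2\right) \left(-6\right) \frac{1}{-54} + 225 = \left(-2\right) \left(-6\right) \left(- \frac{1}{54}\right) + 225 = - \frac{2}{9} + 225 = \frac{2023}{9}$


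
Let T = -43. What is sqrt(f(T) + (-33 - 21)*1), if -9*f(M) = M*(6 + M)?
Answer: I*sqrt(2077)/3 ≈ 15.191*I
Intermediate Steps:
f(M) = -M*(6 + M)/9
sqrt(f(T) + (-33 - 21)*1) = sqrt(-1/9*(-43)*(6 - 43) + (-33 - 21)*1) = sqrt(-1/9*(-43)*(-37) - 54*1) = sqrt(-1591/9 - 54) = sqrt(-2077/9) = I*sqrt(2077)/3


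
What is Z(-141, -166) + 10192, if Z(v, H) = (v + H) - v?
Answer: 10026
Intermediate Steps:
Z(v, H) = H (Z(v, H) = (H + v) - v = H)
Z(-141, -166) + 10192 = -166 + 10192 = 10026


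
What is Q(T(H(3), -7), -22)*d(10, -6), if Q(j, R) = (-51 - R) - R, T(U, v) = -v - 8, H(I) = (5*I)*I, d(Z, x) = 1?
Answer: -7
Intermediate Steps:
H(I) = 5*I²
T(U, v) = -8 - v
Q(j, R) = -51 - 2*R
Q(T(H(3), -7), -22)*d(10, -6) = (-51 - 2*(-22))*1 = (-51 + 44)*1 = -7*1 = -7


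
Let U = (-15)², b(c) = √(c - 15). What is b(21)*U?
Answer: 225*√6 ≈ 551.13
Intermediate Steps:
b(c) = √(-15 + c)
U = 225
b(21)*U = √(-15 + 21)*225 = √6*225 = 225*√6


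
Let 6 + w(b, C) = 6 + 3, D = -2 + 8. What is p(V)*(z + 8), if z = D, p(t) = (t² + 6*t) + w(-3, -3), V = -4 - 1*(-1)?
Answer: -84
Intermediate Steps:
D = 6
w(b, C) = 3 (w(b, C) = -6 + (6 + 3) = -6 + 9 = 3)
V = -3 (V = -4 + 1 = -3)
p(t) = 3 + t² + 6*t (p(t) = (t² + 6*t) + 3 = 3 + t² + 6*t)
z = 6
p(V)*(z + 8) = (3 + (-3)² + 6*(-3))*(6 + 8) = (3 + 9 - 18)*14 = -6*14 = -84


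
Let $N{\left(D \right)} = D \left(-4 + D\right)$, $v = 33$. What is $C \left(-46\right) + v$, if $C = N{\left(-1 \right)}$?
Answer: $-197$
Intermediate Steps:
$C = 5$ ($C = - (-4 - 1) = \left(-1\right) \left(-5\right) = 5$)
$C \left(-46\right) + v = 5 \left(-46\right) + 33 = -230 + 33 = -197$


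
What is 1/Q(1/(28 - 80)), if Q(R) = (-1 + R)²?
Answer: 2704/2809 ≈ 0.96262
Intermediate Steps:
1/Q(1/(28 - 80)) = 1/((-1 + 1/(28 - 80))²) = 1/((-1 + 1/(-52))²) = 1/((-1 - 1/52)²) = 1/((-53/52)²) = 1/(2809/2704) = 2704/2809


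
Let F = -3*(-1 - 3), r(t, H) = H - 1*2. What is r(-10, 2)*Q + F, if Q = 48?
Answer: 12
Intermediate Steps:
r(t, H) = -2 + H (r(t, H) = H - 2 = -2 + H)
F = 12 (F = -3*(-4) = 12)
r(-10, 2)*Q + F = (-2 + 2)*48 + 12 = 0*48 + 12 = 0 + 12 = 12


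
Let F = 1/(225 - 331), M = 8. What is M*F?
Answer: -4/53 ≈ -0.075472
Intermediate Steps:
F = -1/106 (F = 1/(-106) = -1/106 ≈ -0.0094340)
M*F = 8*(-1/106) = -4/53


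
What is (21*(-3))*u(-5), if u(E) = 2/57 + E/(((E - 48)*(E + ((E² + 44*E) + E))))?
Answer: -90069/41287 ≈ -2.1815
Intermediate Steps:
u(E) = 2/57 + E/((-48 + E)*(E² + 46*E)) (u(E) = 2*(1/57) + E/(((-48 + E)*(E + (E² + 45*E)))) = 2/57 + E/(((-48 + E)*(E² + 46*E))) = 2/57 + E*(1/((-48 + E)*(E² + 46*E))) = 2/57 + E/((-48 + E)*(E² + 46*E)))
(21*(-3))*u(-5) = (21*(-3))*((4359 - 2*(-5)² + 4*(-5))/(57*(2208 - 1*(-5)² + 2*(-5)))) = -21*(4359 - 2*25 - 20)/(19*(2208 - 1*25 - 10)) = -21*(4359 - 50 - 20)/(19*(2208 - 25 - 10)) = -21*4289/(19*2173) = -63*4289/123861 = -90069/41287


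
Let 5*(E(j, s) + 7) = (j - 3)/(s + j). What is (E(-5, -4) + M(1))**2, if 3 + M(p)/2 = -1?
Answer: 444889/2025 ≈ 219.70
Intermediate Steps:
E(j, s) = -7 + (-3 + j)/(5*(j + s)) (E(j, s) = -7 + ((j - 3)/(s + j))/5 = -7 + ((-3 + j)/(j + s))/5 = -7 + (-3 + j)/(5*(j + s)))
M(p) = -8 (M(p) = -6 + 2*(-1) = -6 - 2 = -8)
(E(-5, -4) + M(1))**2 = ((-3 - 35*(-4) - 34*(-5))/(5*(-5 - 4)) - 8)**2 = ((1/5)*(-3 + 140 + 170)/(-9) - 8)**2 = ((1/5)*(-1/9)*307 - 8)**2 = (-307/45 - 8)**2 = (-667/45)**2 = 444889/2025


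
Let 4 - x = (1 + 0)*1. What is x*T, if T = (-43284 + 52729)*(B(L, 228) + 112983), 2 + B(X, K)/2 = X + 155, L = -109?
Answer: 3203866785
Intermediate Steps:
B(X, K) = 306 + 2*X (B(X, K) = -4 + 2*(X + 155) = -4 + 2*(155 + X) = -4 + (310 + 2*X) = 306 + 2*X)
x = 3 (x = 4 - (1 + 0) = 4 - 1 = 3)
T = 1067955595 (T = (-43284 + 52729)*((306 + 2*(-109)) + 112983) = 9445*((306 - 218) + 112983) = 9445*(88 + 112983) = 9445*113071 = 1067955595)
x*T = 3*1067955595 = 3203866785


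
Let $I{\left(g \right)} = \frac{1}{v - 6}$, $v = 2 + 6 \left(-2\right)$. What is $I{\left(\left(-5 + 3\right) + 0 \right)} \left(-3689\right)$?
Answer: $\frac{3689}{16} \approx 230.56$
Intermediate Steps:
$v = -10$ ($v = 2 - 12 = -10$)
$I{\left(g \right)} = - \frac{1}{16}$ ($I{\left(g \right)} = \frac{1}{-10 - 6} = \frac{1}{-16} = - \frac{1}{16}$)
$I{\left(\left(-5 + 3\right) + 0 \right)} \left(-3689\right) = \left(- \frac{1}{16}\right) \left(-3689\right) = \frac{3689}{16}$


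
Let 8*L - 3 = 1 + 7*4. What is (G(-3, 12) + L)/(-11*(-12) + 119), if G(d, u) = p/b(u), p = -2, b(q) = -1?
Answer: 6/251 ≈ 0.023904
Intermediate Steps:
L = 4 (L = 3/8 + (1 + 7*4)/8 = 3/8 + (1 + 28)/8 = 3/8 + (⅛)*29 = 3/8 + 29/8 = 4)
G(d, u) = 2 (G(d, u) = -2/(-1) = -2*(-1) = 2)
(G(-3, 12) + L)/(-11*(-12) + 119) = (2 + 4)/(-11*(-12) + 119) = 6/(132 + 119) = 6/251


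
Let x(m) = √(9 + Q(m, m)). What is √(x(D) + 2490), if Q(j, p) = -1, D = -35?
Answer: √(2490 + 2*√2) ≈ 49.928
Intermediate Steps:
x(m) = 2*√2 (x(m) = √(9 - 1) = √8 = 2*√2)
√(x(D) + 2490) = √(2*√2 + 2490) = √(2490 + 2*√2)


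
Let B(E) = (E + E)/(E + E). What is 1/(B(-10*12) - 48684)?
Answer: -1/48683 ≈ -2.0541e-5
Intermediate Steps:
B(E) = 1 (B(E) = (2*E)/((2*E)) = (2*E)*(1/(2*E)) = 1)
1/(B(-10*12) - 48684) = 1/(1 - 48684) = 1/(-48683) = -1/48683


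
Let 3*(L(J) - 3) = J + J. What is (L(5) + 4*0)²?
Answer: 361/9 ≈ 40.111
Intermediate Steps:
L(J) = 3 + 2*J/3 (L(J) = 3 + (J + J)/3 = 3 + (2*J)/3 = 3 + 2*J/3)
(L(5) + 4*0)² = ((3 + (⅔)*5) + 4*0)² = ((3 + 10/3) + 0)² = (19/3 + 0)² = (19/3)² = 361/9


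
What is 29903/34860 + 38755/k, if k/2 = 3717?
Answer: 37459481/6170220 ≈ 6.0710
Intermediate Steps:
k = 7434 (k = 2*3717 = 7434)
29903/34860 + 38755/k = 29903/34860 + 38755/7434 = 37459481/6170220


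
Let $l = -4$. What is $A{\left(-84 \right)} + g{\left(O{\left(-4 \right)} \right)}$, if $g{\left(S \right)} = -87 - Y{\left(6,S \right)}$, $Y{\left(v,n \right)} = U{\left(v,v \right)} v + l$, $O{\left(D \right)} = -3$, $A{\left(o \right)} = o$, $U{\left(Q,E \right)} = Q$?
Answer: $-203$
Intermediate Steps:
$Y{\left(v,n \right)} = -4 + v^{2}$ ($Y{\left(v,n \right)} = v v - 4 = v^{2} - 4 = -4 + v^{2}$)
$g{\left(S \right)} = -119$ ($g{\left(S \right)} = -87 - \left(-4 + 6^{2}\right) = -87 - \left(-4 + 36\right) = -87 - 32 = -119$)
$A{\left(-84 \right)} + g{\left(O{\left(-4 \right)} \right)} = -84 - 119 = -203$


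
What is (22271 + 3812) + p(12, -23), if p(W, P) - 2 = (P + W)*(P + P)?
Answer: 26591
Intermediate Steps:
p(W, P) = 2 + 2*P*(P + W) (p(W, P) = 2 + (P + W)*(P + P) = 2 + (P + W)*(2*P) = 2 + 2*P*(P + W))
(22271 + 3812) + p(12, -23) = (22271 + 3812) + (2 + 2*(-23)² + 2*(-23)*12) = 26083 + (2 + 2*529 - 552) = 26083 + (2 + 1058 - 552) = 26083 + 508 = 26591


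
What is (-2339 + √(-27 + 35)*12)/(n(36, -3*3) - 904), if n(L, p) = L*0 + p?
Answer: 2339/913 - 24*√2/913 ≈ 2.5247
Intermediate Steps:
n(L, p) = p (n(L, p) = 0 + p = p)
(-2339 + √(-27 + 35)*12)/(n(36, -3*3) - 904) = (-2339 + √(-27 + 35)*12)/(-3*3 - 904) = (-2339 + √8*12)/(-9 - 904) = (-2339 + (2*√2)*12)/(-913) = (-2339 + 24*√2)*(-1/913) = 2339/913 - 24*√2/913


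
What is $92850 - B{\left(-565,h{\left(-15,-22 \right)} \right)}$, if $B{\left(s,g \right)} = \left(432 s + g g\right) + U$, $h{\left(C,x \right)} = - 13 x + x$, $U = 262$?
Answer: $266972$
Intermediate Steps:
$h{\left(C,x \right)} = - 12 x$
$B{\left(s,g \right)} = 262 + g^{2} + 432 s$ ($B{\left(s,g \right)} = \left(432 s + g g\right) + 262 = \left(432 s + g^{2}\right) + 262 = \left(g^{2} + 432 s\right) + 262 = 262 + g^{2} + 432 s$)
$92850 - B{\left(-565,h{\left(-15,-22 \right)} \right)} = 92850 - \left(262 + \left(\left(-12\right) \left(-22\right)\right)^{2} + 432 \left(-565\right)\right) = 92850 - \left(262 + 264^{2} - 244080\right) = 92850 - \left(262 + 69696 - 244080\right) = 92850 - -174122 = 92850 + 174122 = 266972$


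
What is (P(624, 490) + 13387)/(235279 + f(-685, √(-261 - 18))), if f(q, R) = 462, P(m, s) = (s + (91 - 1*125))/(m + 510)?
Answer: 2530219/44555049 ≈ 0.056789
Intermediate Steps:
P(m, s) = (-34 + s)/(510 + m) (P(m, s) = (s + (91 - 125))/(510 + m) = (s - 34)/(510 + m) = (-34 + s)/(510 + m))
(P(624, 490) + 13387)/(235279 + f(-685, √(-261 - 18))) = ((-34 + 490)/(510 + 624) + 13387)/(235279 + 462) = (456/1134 + 13387)/235741 = ((1/1134)*456 + 13387)*(1/235741) = (76/189 + 13387)*(1/235741) = (2530219/189)*(1/235741) = 2530219/44555049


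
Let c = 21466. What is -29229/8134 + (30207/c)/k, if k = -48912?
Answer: -5114847979151/1423375427488 ≈ -3.5935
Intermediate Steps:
-29229/8134 + (30207/c)/k = -29229/8134 + (30207/21466)/(-48912) = -29229*1/8134 + (30207*(1/21466))*(-1/48912) = -29229/8134 + (30207/21466)*(-1/48912) = -29229/8134 - 10069/349981664 = -5114847979151/1423375427488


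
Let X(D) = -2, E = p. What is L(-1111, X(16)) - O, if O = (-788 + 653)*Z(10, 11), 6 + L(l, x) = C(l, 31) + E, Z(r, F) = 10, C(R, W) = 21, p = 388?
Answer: 1753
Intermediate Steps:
E = 388
L(l, x) = 403 (L(l, x) = -6 + (21 + 388) = -6 + 409 = 403)
O = -1350 (O = (-788 + 653)*10 = -135*10 = -1350)
L(-1111, X(16)) - O = 403 - 1*(-1350) = 403 + 1350 = 1753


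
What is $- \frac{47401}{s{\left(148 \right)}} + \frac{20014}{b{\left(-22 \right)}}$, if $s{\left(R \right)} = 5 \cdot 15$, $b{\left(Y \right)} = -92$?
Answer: $- \frac{2930971}{3450} \approx -849.56$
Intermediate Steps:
$s{\left(R \right)} = 75$
$- \frac{47401}{s{\left(148 \right)}} + \frac{20014}{b{\left(-22 \right)}} = - \frac{47401}{75} + \frac{20014}{-92} = \left(-47401\right) \frac{1}{75} + 20014 \left(- \frac{1}{92}\right) = - \frac{47401}{75} - \frac{10007}{46} = - \frac{2930971}{3450}$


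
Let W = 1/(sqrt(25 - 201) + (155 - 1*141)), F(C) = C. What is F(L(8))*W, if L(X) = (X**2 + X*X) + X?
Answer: 476/93 - 136*I*sqrt(11)/93 ≈ 5.1183 - 4.8501*I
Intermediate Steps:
L(X) = X + 2*X**2 (L(X) = (X**2 + X**2) + X = 2*X**2 + X = X + 2*X**2)
W = 1/(14 + 4*I*sqrt(11)) (W = 1/(sqrt(-176) + (155 - 141)) = 1/(4*I*sqrt(11) + 14) = 1/(14 + 4*I*sqrt(11)) ≈ 0.037634 - 0.035663*I)
F(L(8))*W = (8*(1 + 2*8))*(7/186 - I*sqrt(11)/93) = (8*(1 + 16))*(7/186 - I*sqrt(11)/93) = (8*17)*(7/186 - I*sqrt(11)/93) = 136*(7/186 - I*sqrt(11)/93) = 476/93 - 136*I*sqrt(11)/93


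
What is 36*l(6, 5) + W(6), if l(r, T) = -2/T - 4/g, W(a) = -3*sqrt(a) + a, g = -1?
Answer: 678/5 - 3*sqrt(6) ≈ 128.25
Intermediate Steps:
W(a) = a - 3*sqrt(a)
l(r, T) = 4 - 2/T (l(r, T) = -2/T - 4/(-1) = -2/T - 4*(-1) = -2/T + 4 = 4 - 2/T)
36*l(6, 5) + W(6) = 36*(4 - 2/5) + (6 - 3*sqrt(6)) = 36*(18/5) + (6 - 3*sqrt(6)) = 648/5 + (6 - 3*sqrt(6)) = 678/5 - 3*sqrt(6)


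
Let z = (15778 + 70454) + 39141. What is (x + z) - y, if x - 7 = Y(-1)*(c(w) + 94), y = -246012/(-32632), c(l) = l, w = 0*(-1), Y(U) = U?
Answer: 1022021685/8158 ≈ 1.2528e+5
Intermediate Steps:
w = 0
z = 125373 (z = 86232 + 39141 = 125373)
y = 61503/8158 (y = -246012*(-1/32632) = 61503/8158 ≈ 7.5390)
x = -87 (x = 7 - (0 + 94) = 7 - 1*94 = 7 - 94 = -87)
(x + z) - y = (-87 + 125373) - 1*61503/8158 = 125286 - 61503/8158 = 1022021685/8158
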